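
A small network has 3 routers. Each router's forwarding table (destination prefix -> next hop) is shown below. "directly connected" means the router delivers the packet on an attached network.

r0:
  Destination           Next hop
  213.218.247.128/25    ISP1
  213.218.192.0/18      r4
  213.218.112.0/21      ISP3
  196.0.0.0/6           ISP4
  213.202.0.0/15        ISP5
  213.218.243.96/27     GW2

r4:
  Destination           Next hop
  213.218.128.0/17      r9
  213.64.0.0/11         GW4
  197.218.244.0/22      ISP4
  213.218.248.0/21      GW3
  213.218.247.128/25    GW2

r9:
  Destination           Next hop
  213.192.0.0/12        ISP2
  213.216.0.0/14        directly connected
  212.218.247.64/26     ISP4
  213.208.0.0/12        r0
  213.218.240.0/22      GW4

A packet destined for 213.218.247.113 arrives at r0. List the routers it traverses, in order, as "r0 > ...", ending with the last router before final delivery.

At r0: longest match for 213.218.247.113 is 213.218.192.0/18 -> r4
At r4: longest match for 213.218.247.113 is 213.218.128.0/17 -> r9
At r9: longest match for 213.218.247.113 is 213.216.0.0/14 -> directly connected

r0 > r4 > r9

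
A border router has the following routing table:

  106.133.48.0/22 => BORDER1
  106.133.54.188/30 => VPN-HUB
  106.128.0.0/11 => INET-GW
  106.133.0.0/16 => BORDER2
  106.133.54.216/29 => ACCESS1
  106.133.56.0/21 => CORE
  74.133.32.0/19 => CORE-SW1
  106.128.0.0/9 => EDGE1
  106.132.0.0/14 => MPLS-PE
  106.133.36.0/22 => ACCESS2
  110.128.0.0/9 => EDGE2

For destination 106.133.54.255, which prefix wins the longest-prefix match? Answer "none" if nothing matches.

106.133.0.0/16

Entries matching 106.133.54.255:
  106.128.0.0/9 (106.128.0.0 - 106.255.255.255)
  106.128.0.0/11 (106.128.0.0 - 106.159.255.255)
  106.132.0.0/14 (106.132.0.0 - 106.135.255.255)
  106.133.0.0/16 (106.133.0.0 - 106.133.255.255)
Most specific is 106.133.0.0/16.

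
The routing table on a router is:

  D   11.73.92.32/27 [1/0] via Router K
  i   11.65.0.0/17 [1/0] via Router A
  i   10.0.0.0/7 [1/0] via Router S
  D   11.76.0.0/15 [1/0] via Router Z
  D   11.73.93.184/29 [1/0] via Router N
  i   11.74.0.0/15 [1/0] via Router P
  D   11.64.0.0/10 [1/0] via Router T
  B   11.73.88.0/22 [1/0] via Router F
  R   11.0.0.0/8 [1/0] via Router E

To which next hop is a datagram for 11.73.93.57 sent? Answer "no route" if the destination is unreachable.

Router T

Routes whose prefix contains 11.73.93.57:
  10.0.0.0/7 (10.0.0.0 - 11.255.255.255) -> Router S
  11.0.0.0/8 (11.0.0.0 - 11.255.255.255) -> Router E
  11.64.0.0/10 (11.64.0.0 - 11.127.255.255) -> Router T
More-specific entries that do NOT match:
  11.73.93.184/29 (11.73.93.184 - 11.73.93.191) does not contain 11.73.93.57
  11.73.92.32/27 (11.73.92.32 - 11.73.92.63) does not contain 11.73.93.57
  11.73.88.0/22 (11.73.88.0 - 11.73.91.255) does not contain 11.73.93.57
  11.65.0.0/17 (11.65.0.0 - 11.65.127.255) does not contain 11.73.93.57
  11.76.0.0/15 (11.76.0.0 - 11.77.255.255) does not contain 11.73.93.57
  11.74.0.0/15 (11.74.0.0 - 11.75.255.255) does not contain 11.73.93.57
Longest matching prefix is /10 -> next hop Router T.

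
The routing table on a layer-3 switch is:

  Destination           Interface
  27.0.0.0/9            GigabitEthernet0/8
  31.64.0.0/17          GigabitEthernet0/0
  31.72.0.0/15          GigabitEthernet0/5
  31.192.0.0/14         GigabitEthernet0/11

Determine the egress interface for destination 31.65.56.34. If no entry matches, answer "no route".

No entry's prefix contains 31.65.56.34; there is no default route.

no route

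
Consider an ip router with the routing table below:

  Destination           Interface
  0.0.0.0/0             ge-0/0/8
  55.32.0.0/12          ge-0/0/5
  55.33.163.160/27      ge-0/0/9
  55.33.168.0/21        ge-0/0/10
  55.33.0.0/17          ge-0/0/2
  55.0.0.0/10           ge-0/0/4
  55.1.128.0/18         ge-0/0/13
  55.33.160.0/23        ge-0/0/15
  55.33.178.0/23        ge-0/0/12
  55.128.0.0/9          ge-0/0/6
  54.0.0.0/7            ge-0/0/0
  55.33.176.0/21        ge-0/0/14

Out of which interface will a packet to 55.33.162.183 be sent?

Routes whose prefix contains 55.33.162.183:
  0.0.0.0/0 (default, matches everything) -> ge-0/0/8
  54.0.0.0/7 (54.0.0.0 - 55.255.255.255) -> ge-0/0/0
  55.0.0.0/10 (55.0.0.0 - 55.63.255.255) -> ge-0/0/4
  55.32.0.0/12 (55.32.0.0 - 55.47.255.255) -> ge-0/0/5
More-specific entries that do NOT match:
  55.33.163.160/27 (55.33.163.160 - 55.33.163.191) does not contain 55.33.162.183
  55.33.160.0/23 (55.33.160.0 - 55.33.161.255) does not contain 55.33.162.183
  55.33.178.0/23 (55.33.178.0 - 55.33.179.255) does not contain 55.33.162.183
  55.33.168.0/21 (55.33.168.0 - 55.33.175.255) does not contain 55.33.162.183
  55.33.176.0/21 (55.33.176.0 - 55.33.183.255) does not contain 55.33.162.183
  55.1.128.0/18 (55.1.128.0 - 55.1.191.255) does not contain 55.33.162.183
  55.33.0.0/17 (55.33.0.0 - 55.33.127.255) does not contain 55.33.162.183
Longest matching prefix is /12 -> interface ge-0/0/5.

ge-0/0/5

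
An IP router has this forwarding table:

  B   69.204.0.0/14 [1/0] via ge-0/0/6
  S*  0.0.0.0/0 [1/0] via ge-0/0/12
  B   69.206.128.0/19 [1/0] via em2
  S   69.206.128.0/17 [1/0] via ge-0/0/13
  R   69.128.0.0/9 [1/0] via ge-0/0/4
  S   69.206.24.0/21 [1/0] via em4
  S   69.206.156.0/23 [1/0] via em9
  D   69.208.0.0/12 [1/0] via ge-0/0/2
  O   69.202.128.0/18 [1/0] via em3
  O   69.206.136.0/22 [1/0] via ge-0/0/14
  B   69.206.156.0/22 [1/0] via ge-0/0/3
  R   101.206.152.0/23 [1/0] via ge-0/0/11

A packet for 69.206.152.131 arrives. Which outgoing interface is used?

Routes whose prefix contains 69.206.152.131:
  0.0.0.0/0 (default, matches everything) -> ge-0/0/12
  69.128.0.0/9 (69.128.0.0 - 69.255.255.255) -> ge-0/0/4
  69.204.0.0/14 (69.204.0.0 - 69.207.255.255) -> ge-0/0/6
  69.206.128.0/17 (69.206.128.0 - 69.206.255.255) -> ge-0/0/13
  69.206.128.0/19 (69.206.128.0 - 69.206.159.255) -> em2
More-specific entries that do NOT match:
  69.206.156.0/23 (69.206.156.0 - 69.206.157.255) does not contain 69.206.152.131
  101.206.152.0/23 (101.206.152.0 - 101.206.153.255) does not contain 69.206.152.131
  69.206.136.0/22 (69.206.136.0 - 69.206.139.255) does not contain 69.206.152.131
  69.206.156.0/22 (69.206.156.0 - 69.206.159.255) does not contain 69.206.152.131
  69.206.24.0/21 (69.206.24.0 - 69.206.31.255) does not contain 69.206.152.131
Longest matching prefix is /19 -> interface em2.

em2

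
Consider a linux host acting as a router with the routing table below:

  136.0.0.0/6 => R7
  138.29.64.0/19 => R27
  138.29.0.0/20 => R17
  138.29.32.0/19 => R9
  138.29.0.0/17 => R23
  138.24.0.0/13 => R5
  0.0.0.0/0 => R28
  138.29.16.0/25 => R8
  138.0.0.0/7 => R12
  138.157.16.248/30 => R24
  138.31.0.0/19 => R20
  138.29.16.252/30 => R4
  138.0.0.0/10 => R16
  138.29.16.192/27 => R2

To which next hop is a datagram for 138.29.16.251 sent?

R23

Routes whose prefix contains 138.29.16.251:
  0.0.0.0/0 (default, matches everything) -> R28
  136.0.0.0/6 (136.0.0.0 - 139.255.255.255) -> R7
  138.0.0.0/7 (138.0.0.0 - 139.255.255.255) -> R12
  138.0.0.0/10 (138.0.0.0 - 138.63.255.255) -> R16
  138.24.0.0/13 (138.24.0.0 - 138.31.255.255) -> R5
  138.29.0.0/17 (138.29.0.0 - 138.29.127.255) -> R23
More-specific entries that do NOT match:
  138.157.16.248/30 (138.157.16.248 - 138.157.16.251) does not contain 138.29.16.251
  138.29.16.252/30 (138.29.16.252 - 138.29.16.255) does not contain 138.29.16.251
  138.29.16.192/27 (138.29.16.192 - 138.29.16.223) does not contain 138.29.16.251
  138.29.16.0/25 (138.29.16.0 - 138.29.16.127) does not contain 138.29.16.251
  138.29.0.0/20 (138.29.0.0 - 138.29.15.255) does not contain 138.29.16.251
  138.29.64.0/19 (138.29.64.0 - 138.29.95.255) does not contain 138.29.16.251
  138.29.32.0/19 (138.29.32.0 - 138.29.63.255) does not contain 138.29.16.251
  138.31.0.0/19 (138.31.0.0 - 138.31.31.255) does not contain 138.29.16.251
Longest matching prefix is /17 -> next hop R23.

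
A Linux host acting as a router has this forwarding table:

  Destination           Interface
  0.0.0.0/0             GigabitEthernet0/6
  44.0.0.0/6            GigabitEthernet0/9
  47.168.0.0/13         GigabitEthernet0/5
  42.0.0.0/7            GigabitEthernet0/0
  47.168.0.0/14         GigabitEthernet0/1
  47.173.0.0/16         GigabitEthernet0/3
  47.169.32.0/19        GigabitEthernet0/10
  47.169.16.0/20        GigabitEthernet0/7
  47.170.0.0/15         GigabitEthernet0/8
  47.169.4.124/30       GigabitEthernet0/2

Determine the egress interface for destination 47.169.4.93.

Routes whose prefix contains 47.169.4.93:
  0.0.0.0/0 (default, matches everything) -> GigabitEthernet0/6
  44.0.0.0/6 (44.0.0.0 - 47.255.255.255) -> GigabitEthernet0/9
  47.168.0.0/13 (47.168.0.0 - 47.175.255.255) -> GigabitEthernet0/5
  47.168.0.0/14 (47.168.0.0 - 47.171.255.255) -> GigabitEthernet0/1
More-specific entries that do NOT match:
  47.169.4.124/30 (47.169.4.124 - 47.169.4.127) does not contain 47.169.4.93
  47.169.16.0/20 (47.169.16.0 - 47.169.31.255) does not contain 47.169.4.93
  47.169.32.0/19 (47.169.32.0 - 47.169.63.255) does not contain 47.169.4.93
  47.173.0.0/16 (47.173.0.0 - 47.173.255.255) does not contain 47.169.4.93
  47.170.0.0/15 (47.170.0.0 - 47.171.255.255) does not contain 47.169.4.93
Longest matching prefix is /14 -> interface GigabitEthernet0/1.

GigabitEthernet0/1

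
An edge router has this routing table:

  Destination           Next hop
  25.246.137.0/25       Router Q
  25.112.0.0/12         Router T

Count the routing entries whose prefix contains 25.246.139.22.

No listed prefix contains 25.246.139.22.
Total matching entries: 0.

0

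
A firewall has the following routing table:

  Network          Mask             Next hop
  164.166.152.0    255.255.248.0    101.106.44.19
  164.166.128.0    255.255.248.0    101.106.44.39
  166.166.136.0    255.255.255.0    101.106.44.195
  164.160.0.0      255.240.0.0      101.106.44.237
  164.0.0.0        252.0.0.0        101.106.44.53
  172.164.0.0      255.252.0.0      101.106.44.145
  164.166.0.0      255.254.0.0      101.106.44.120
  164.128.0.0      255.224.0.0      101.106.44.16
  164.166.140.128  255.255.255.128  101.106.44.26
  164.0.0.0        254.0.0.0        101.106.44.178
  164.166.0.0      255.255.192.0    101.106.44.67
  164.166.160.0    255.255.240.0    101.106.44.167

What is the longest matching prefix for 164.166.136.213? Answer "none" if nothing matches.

164.166.0.0/15

Entries matching 164.166.136.213:
  164.0.0.0/6 (164.0.0.0 - 167.255.255.255)
  164.0.0.0/7 (164.0.0.0 - 165.255.255.255)
  164.160.0.0/12 (164.160.0.0 - 164.175.255.255)
  164.166.0.0/15 (164.166.0.0 - 164.167.255.255)
Most specific is 164.166.0.0/15.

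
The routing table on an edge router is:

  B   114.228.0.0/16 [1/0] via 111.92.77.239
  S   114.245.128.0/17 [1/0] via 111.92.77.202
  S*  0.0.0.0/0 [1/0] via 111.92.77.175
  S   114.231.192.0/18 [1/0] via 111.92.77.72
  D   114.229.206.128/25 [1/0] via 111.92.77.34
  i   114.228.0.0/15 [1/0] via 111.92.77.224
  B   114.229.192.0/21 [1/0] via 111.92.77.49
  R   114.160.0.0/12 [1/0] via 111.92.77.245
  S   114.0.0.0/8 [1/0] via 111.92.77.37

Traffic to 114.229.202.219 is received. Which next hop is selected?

111.92.77.224

Routes whose prefix contains 114.229.202.219:
  0.0.0.0/0 (default, matches everything) -> 111.92.77.175
  114.0.0.0/8 (114.0.0.0 - 114.255.255.255) -> 111.92.77.37
  114.228.0.0/15 (114.228.0.0 - 114.229.255.255) -> 111.92.77.224
More-specific entries that do NOT match:
  114.229.206.128/25 (114.229.206.128 - 114.229.206.255) does not contain 114.229.202.219
  114.229.192.0/21 (114.229.192.0 - 114.229.199.255) does not contain 114.229.202.219
  114.231.192.0/18 (114.231.192.0 - 114.231.255.255) does not contain 114.229.202.219
  114.245.128.0/17 (114.245.128.0 - 114.245.255.255) does not contain 114.229.202.219
  114.228.0.0/16 (114.228.0.0 - 114.228.255.255) does not contain 114.229.202.219
Longest matching prefix is /15 -> next hop 111.92.77.224.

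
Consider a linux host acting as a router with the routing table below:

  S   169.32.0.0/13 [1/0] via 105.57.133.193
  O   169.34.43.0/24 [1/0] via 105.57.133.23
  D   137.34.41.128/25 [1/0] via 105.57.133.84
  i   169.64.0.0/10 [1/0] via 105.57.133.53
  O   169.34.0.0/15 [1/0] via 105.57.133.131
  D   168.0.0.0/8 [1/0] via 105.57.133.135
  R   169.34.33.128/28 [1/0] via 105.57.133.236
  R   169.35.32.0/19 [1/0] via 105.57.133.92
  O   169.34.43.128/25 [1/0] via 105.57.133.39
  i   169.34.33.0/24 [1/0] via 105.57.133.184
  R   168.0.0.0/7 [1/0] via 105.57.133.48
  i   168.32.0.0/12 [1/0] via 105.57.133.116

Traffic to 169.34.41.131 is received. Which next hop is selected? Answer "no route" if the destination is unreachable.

105.57.133.131

Routes whose prefix contains 169.34.41.131:
  168.0.0.0/7 (168.0.0.0 - 169.255.255.255) -> 105.57.133.48
  169.32.0.0/13 (169.32.0.0 - 169.39.255.255) -> 105.57.133.193
  169.34.0.0/15 (169.34.0.0 - 169.35.255.255) -> 105.57.133.131
More-specific entries that do NOT match:
  169.34.33.128/28 (169.34.33.128 - 169.34.33.143) does not contain 169.34.41.131
  137.34.41.128/25 (137.34.41.128 - 137.34.41.255) does not contain 169.34.41.131
  169.34.43.128/25 (169.34.43.128 - 169.34.43.255) does not contain 169.34.41.131
  169.34.43.0/24 (169.34.43.0 - 169.34.43.255) does not contain 169.34.41.131
  169.34.33.0/24 (169.34.33.0 - 169.34.33.255) does not contain 169.34.41.131
  169.35.32.0/19 (169.35.32.0 - 169.35.63.255) does not contain 169.34.41.131
Longest matching prefix is /15 -> next hop 105.57.133.131.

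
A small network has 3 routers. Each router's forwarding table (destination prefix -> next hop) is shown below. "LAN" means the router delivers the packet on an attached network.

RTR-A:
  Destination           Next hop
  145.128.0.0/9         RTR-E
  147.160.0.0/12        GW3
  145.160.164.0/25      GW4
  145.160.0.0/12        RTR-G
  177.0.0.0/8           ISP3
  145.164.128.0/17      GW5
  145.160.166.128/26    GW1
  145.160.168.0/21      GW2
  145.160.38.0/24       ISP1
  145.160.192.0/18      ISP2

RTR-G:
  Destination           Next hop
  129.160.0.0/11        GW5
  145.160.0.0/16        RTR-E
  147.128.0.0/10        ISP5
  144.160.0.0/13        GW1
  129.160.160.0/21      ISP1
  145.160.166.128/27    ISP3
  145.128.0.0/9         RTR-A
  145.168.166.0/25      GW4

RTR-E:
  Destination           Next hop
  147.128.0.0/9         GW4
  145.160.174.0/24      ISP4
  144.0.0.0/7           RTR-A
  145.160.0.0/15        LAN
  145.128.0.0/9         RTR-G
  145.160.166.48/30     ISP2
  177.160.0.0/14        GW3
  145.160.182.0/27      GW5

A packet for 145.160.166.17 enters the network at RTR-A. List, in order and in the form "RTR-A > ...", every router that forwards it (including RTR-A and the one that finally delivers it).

At RTR-A: longest match for 145.160.166.17 is 145.160.0.0/12 -> RTR-G
At RTR-G: longest match for 145.160.166.17 is 145.160.0.0/16 -> RTR-E
At RTR-E: longest match for 145.160.166.17 is 145.160.0.0/15 -> LAN

RTR-A > RTR-G > RTR-E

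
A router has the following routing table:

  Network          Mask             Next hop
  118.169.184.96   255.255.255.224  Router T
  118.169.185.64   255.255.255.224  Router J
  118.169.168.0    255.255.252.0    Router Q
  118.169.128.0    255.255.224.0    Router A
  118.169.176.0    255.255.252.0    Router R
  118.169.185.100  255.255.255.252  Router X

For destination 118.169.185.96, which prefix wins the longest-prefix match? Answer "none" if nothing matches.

118.169.185.96 is outside every listed prefix and there is no default route.

none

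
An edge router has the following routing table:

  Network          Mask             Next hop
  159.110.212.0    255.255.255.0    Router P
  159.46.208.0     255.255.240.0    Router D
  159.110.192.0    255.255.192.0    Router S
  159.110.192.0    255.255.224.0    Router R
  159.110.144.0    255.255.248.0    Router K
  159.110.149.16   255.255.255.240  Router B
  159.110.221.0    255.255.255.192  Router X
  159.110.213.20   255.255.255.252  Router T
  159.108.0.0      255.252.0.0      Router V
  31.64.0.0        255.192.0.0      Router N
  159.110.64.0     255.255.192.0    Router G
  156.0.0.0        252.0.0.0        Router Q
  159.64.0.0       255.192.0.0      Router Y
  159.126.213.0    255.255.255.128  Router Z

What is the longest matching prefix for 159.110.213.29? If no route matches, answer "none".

Entries matching 159.110.213.29:
  156.0.0.0/6 (156.0.0.0 - 159.255.255.255)
  159.64.0.0/10 (159.64.0.0 - 159.127.255.255)
  159.108.0.0/14 (159.108.0.0 - 159.111.255.255)
  159.110.192.0/18 (159.110.192.0 - 159.110.255.255)
  159.110.192.0/19 (159.110.192.0 - 159.110.223.255)
Most specific is 159.110.192.0/19.

159.110.192.0/19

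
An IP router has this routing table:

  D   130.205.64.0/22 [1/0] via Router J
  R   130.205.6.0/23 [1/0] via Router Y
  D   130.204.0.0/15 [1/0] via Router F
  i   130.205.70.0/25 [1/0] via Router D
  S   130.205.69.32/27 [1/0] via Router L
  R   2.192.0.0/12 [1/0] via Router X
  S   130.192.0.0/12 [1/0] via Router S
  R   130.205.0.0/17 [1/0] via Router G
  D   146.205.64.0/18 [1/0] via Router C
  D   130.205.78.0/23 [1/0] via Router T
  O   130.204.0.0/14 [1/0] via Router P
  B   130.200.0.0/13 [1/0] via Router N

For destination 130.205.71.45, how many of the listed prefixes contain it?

Prefixes containing 130.205.71.45:
  130.192.0.0/12 (130.192.0.0 - 130.207.255.255)
  130.200.0.0/13 (130.200.0.0 - 130.207.255.255)
  130.204.0.0/14 (130.204.0.0 - 130.207.255.255)
  130.204.0.0/15 (130.204.0.0 - 130.205.255.255)
  130.205.0.0/17 (130.205.0.0 - 130.205.127.255)
Total matching entries: 5.

5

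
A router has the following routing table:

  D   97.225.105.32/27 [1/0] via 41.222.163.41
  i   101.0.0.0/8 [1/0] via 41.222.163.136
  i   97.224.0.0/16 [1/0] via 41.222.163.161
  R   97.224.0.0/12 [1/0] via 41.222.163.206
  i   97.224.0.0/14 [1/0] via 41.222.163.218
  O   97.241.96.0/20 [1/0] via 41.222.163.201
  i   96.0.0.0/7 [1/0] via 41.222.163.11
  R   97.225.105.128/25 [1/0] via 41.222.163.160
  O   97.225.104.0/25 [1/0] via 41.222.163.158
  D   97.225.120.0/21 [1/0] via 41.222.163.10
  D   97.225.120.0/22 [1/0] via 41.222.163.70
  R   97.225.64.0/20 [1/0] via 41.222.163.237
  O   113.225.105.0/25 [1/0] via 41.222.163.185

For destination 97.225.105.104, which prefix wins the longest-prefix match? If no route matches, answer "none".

Entries matching 97.225.105.104:
  96.0.0.0/7 (96.0.0.0 - 97.255.255.255)
  97.224.0.0/12 (97.224.0.0 - 97.239.255.255)
  97.224.0.0/14 (97.224.0.0 - 97.227.255.255)
Most specific is 97.224.0.0/14.

97.224.0.0/14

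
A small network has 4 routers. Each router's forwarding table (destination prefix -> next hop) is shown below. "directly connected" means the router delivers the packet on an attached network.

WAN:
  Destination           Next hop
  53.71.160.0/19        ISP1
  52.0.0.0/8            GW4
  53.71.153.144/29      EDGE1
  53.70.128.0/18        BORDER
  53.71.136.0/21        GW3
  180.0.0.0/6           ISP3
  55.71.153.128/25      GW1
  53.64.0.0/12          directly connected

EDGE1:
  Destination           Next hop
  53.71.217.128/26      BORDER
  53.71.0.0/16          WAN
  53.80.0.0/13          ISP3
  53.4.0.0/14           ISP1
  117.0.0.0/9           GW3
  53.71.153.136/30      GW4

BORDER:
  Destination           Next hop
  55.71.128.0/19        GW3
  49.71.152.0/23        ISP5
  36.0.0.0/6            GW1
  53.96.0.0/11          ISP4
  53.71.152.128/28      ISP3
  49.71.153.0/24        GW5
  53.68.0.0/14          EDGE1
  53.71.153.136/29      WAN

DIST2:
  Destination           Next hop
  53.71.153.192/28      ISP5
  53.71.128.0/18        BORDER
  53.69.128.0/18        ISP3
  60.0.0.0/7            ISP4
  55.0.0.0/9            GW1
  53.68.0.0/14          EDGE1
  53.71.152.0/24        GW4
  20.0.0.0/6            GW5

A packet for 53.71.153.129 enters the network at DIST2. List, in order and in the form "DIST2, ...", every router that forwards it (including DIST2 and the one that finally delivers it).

At DIST2: longest match for 53.71.153.129 is 53.71.128.0/18 -> BORDER
At BORDER: longest match for 53.71.153.129 is 53.68.0.0/14 -> EDGE1
At EDGE1: longest match for 53.71.153.129 is 53.71.0.0/16 -> WAN
At WAN: longest match for 53.71.153.129 is 53.64.0.0/12 -> directly connected

DIST2, BORDER, EDGE1, WAN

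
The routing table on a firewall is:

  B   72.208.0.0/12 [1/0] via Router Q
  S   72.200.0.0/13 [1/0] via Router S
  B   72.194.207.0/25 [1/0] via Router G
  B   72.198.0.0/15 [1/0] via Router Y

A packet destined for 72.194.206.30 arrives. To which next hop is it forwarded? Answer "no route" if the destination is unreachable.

No entry's prefix contains 72.194.206.30; there is no default route.

no route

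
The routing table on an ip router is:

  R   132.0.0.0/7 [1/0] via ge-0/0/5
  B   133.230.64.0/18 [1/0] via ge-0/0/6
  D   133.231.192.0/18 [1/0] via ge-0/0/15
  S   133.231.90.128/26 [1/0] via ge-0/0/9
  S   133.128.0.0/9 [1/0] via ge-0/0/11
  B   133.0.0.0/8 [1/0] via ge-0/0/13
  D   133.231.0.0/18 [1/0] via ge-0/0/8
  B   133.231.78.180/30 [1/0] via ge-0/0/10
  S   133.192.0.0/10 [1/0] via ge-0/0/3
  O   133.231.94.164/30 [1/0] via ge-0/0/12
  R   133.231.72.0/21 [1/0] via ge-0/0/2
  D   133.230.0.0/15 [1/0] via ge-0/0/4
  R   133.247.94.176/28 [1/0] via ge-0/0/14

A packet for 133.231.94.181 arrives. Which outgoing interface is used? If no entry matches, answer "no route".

Routes whose prefix contains 133.231.94.181:
  132.0.0.0/7 (132.0.0.0 - 133.255.255.255) -> ge-0/0/5
  133.0.0.0/8 (133.0.0.0 - 133.255.255.255) -> ge-0/0/13
  133.128.0.0/9 (133.128.0.0 - 133.255.255.255) -> ge-0/0/11
  133.192.0.0/10 (133.192.0.0 - 133.255.255.255) -> ge-0/0/3
  133.230.0.0/15 (133.230.0.0 - 133.231.255.255) -> ge-0/0/4
More-specific entries that do NOT match:
  133.231.78.180/30 (133.231.78.180 - 133.231.78.183) does not contain 133.231.94.181
  133.231.94.164/30 (133.231.94.164 - 133.231.94.167) does not contain 133.231.94.181
  133.247.94.176/28 (133.247.94.176 - 133.247.94.191) does not contain 133.231.94.181
  133.231.90.128/26 (133.231.90.128 - 133.231.90.191) does not contain 133.231.94.181
  133.231.72.0/21 (133.231.72.0 - 133.231.79.255) does not contain 133.231.94.181
  133.230.64.0/18 (133.230.64.0 - 133.230.127.255) does not contain 133.231.94.181
  133.231.192.0/18 (133.231.192.0 - 133.231.255.255) does not contain 133.231.94.181
  133.231.0.0/18 (133.231.0.0 - 133.231.63.255) does not contain 133.231.94.181
Longest matching prefix is /15 -> interface ge-0/0/4.

ge-0/0/4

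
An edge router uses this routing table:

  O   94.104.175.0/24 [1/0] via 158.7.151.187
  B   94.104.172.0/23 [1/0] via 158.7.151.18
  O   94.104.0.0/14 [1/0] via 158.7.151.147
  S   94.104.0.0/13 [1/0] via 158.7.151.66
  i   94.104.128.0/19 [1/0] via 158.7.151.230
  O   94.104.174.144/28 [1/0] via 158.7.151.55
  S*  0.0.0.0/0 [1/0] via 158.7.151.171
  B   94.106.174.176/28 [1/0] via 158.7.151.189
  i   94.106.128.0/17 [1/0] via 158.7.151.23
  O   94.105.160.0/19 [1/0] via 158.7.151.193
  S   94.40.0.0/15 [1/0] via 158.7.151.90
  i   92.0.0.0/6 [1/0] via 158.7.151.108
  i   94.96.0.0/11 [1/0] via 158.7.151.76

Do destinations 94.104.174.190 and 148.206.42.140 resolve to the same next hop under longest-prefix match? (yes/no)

no

94.104.174.190: longest match 94.104.0.0/14 -> 158.7.151.147
148.206.42.140: longest match 0.0.0.0/0 -> 158.7.151.171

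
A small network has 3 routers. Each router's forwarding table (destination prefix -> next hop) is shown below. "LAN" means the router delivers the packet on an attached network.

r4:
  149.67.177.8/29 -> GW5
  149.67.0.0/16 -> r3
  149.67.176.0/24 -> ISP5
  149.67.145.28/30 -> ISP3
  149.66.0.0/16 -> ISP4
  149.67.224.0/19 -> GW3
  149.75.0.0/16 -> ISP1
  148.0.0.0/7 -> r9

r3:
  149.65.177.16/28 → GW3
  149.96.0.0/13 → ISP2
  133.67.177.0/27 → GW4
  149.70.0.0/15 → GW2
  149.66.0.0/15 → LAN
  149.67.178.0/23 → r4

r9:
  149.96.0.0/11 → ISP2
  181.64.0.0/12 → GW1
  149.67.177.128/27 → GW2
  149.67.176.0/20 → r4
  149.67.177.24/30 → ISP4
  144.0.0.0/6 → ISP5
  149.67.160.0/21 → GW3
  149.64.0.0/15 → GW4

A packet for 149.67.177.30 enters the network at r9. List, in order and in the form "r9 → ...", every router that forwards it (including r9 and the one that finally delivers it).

At r9: longest match for 149.67.177.30 is 149.67.176.0/20 -> r4
At r4: longest match for 149.67.177.30 is 149.67.0.0/16 -> r3
At r3: longest match for 149.67.177.30 is 149.66.0.0/15 -> LAN

r9 → r4 → r3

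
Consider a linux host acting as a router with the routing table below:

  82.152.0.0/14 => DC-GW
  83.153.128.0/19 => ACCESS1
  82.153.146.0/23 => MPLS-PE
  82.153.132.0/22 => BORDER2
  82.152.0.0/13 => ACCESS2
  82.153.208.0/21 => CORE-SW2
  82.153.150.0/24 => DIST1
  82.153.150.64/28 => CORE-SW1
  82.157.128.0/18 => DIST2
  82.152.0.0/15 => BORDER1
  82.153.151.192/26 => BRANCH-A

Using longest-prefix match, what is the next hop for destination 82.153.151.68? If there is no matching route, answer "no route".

Routes whose prefix contains 82.153.151.68:
  82.152.0.0/13 (82.152.0.0 - 82.159.255.255) -> ACCESS2
  82.152.0.0/14 (82.152.0.0 - 82.155.255.255) -> DC-GW
  82.152.0.0/15 (82.152.0.0 - 82.153.255.255) -> BORDER1
More-specific entries that do NOT match:
  82.153.150.64/28 (82.153.150.64 - 82.153.150.79) does not contain 82.153.151.68
  82.153.151.192/26 (82.153.151.192 - 82.153.151.255) does not contain 82.153.151.68
  82.153.150.0/24 (82.153.150.0 - 82.153.150.255) does not contain 82.153.151.68
  82.153.146.0/23 (82.153.146.0 - 82.153.147.255) does not contain 82.153.151.68
  82.153.132.0/22 (82.153.132.0 - 82.153.135.255) does not contain 82.153.151.68
  82.153.208.0/21 (82.153.208.0 - 82.153.215.255) does not contain 82.153.151.68
  83.153.128.0/19 (83.153.128.0 - 83.153.159.255) does not contain 82.153.151.68
  82.157.128.0/18 (82.157.128.0 - 82.157.191.255) does not contain 82.153.151.68
Longest matching prefix is /15 -> next hop BORDER1.

BORDER1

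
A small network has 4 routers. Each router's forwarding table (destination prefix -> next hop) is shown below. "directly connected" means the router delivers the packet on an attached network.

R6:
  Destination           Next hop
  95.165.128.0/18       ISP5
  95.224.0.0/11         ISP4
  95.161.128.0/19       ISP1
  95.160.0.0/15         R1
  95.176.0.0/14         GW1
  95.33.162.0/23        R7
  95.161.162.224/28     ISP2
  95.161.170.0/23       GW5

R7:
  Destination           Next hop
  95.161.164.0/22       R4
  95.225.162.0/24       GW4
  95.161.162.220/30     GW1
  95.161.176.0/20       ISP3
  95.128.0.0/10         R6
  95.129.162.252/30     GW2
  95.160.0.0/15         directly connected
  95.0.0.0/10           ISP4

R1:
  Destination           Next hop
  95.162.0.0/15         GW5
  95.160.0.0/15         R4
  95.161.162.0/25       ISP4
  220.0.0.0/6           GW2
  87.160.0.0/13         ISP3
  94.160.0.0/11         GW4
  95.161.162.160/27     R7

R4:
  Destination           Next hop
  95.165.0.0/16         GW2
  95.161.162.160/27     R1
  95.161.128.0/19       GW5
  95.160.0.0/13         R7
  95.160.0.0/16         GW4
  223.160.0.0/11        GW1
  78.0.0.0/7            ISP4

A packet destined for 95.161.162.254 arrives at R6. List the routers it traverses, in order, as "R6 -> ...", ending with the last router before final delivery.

R6 -> R1 -> R4 -> R7

At R6: longest match for 95.161.162.254 is 95.160.0.0/15 -> R1
At R1: longest match for 95.161.162.254 is 95.160.0.0/15 -> R4
At R4: longest match for 95.161.162.254 is 95.160.0.0/13 -> R7
At R7: longest match for 95.161.162.254 is 95.160.0.0/15 -> directly connected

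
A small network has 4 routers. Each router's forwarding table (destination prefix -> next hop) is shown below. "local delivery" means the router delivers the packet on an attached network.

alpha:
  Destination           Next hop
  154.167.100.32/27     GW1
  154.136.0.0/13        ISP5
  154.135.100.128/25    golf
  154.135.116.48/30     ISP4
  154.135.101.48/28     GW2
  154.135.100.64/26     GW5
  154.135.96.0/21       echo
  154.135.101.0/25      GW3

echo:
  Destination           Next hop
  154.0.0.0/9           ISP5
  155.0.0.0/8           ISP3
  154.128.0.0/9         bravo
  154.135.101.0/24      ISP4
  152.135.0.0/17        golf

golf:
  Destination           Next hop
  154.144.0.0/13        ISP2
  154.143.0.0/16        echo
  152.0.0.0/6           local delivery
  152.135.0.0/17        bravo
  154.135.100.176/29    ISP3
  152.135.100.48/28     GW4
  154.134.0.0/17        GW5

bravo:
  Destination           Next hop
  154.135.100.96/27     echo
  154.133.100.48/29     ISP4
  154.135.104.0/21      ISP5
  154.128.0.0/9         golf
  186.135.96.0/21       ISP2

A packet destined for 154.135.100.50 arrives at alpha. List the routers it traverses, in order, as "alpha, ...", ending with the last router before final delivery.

alpha, echo, bravo, golf

At alpha: longest match for 154.135.100.50 is 154.135.96.0/21 -> echo
At echo: longest match for 154.135.100.50 is 154.128.0.0/9 -> bravo
At bravo: longest match for 154.135.100.50 is 154.128.0.0/9 -> golf
At golf: longest match for 154.135.100.50 is 152.0.0.0/6 -> local delivery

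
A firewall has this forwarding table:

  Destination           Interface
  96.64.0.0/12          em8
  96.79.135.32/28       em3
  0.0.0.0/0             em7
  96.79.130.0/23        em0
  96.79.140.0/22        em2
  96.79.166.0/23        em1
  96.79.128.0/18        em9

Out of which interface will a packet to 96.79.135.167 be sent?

em9

Routes whose prefix contains 96.79.135.167:
  0.0.0.0/0 (default, matches everything) -> em7
  96.64.0.0/12 (96.64.0.0 - 96.79.255.255) -> em8
  96.79.128.0/18 (96.79.128.0 - 96.79.191.255) -> em9
More-specific entries that do NOT match:
  96.79.135.32/28 (96.79.135.32 - 96.79.135.47) does not contain 96.79.135.167
  96.79.130.0/23 (96.79.130.0 - 96.79.131.255) does not contain 96.79.135.167
  96.79.166.0/23 (96.79.166.0 - 96.79.167.255) does not contain 96.79.135.167
  96.79.140.0/22 (96.79.140.0 - 96.79.143.255) does not contain 96.79.135.167
Longest matching prefix is /18 -> interface em9.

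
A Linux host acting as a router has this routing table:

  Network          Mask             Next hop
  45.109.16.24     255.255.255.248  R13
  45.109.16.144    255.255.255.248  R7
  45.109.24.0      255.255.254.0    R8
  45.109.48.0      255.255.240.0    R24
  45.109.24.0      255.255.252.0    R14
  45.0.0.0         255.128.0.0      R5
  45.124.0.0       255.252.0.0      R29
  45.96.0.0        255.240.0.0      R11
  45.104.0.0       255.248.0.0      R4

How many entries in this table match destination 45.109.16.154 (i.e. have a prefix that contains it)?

3

Prefixes containing 45.109.16.154:
  45.0.0.0/9 (45.0.0.0 - 45.127.255.255)
  45.96.0.0/12 (45.96.0.0 - 45.111.255.255)
  45.104.0.0/13 (45.104.0.0 - 45.111.255.255)
Total matching entries: 3.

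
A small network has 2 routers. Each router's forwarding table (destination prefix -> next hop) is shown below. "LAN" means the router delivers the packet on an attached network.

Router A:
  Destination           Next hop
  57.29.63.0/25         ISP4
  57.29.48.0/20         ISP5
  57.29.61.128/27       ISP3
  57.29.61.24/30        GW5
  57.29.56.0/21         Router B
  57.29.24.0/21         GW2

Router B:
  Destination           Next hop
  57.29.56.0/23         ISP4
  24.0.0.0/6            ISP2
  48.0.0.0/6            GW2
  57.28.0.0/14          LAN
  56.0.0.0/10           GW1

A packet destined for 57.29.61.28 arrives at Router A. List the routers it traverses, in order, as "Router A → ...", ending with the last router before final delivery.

Router A → Router B

At Router A: longest match for 57.29.61.28 is 57.29.56.0/21 -> Router B
At Router B: longest match for 57.29.61.28 is 57.28.0.0/14 -> LAN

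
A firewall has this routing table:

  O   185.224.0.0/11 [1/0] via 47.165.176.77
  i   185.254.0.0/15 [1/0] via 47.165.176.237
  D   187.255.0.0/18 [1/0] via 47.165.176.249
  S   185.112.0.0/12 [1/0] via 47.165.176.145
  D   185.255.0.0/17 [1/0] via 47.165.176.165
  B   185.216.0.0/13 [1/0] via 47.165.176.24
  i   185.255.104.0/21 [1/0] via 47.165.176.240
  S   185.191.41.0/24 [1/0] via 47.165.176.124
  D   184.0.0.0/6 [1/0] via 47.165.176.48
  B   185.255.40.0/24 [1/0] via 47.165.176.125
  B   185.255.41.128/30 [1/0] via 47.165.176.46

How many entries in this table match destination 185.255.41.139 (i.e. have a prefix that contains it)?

4

Prefixes containing 185.255.41.139:
  184.0.0.0/6 (184.0.0.0 - 187.255.255.255)
  185.224.0.0/11 (185.224.0.0 - 185.255.255.255)
  185.254.0.0/15 (185.254.0.0 - 185.255.255.255)
  185.255.0.0/17 (185.255.0.0 - 185.255.127.255)
Total matching entries: 4.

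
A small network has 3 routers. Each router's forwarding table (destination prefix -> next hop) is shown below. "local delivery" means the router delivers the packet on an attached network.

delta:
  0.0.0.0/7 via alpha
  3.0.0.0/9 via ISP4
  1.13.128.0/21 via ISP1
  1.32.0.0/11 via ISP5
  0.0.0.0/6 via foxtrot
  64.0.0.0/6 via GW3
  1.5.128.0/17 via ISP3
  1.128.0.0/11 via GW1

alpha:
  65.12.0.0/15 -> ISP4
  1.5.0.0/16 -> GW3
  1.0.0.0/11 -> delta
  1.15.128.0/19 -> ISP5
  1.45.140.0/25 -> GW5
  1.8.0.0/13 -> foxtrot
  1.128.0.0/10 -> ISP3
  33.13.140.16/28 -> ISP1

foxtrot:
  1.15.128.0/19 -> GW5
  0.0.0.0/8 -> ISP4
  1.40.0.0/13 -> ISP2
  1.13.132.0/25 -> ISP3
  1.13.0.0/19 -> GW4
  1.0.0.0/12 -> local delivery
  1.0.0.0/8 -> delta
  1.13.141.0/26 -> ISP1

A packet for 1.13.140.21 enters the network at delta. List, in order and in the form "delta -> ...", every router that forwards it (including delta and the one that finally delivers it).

delta -> alpha -> foxtrot

At delta: longest match for 1.13.140.21 is 0.0.0.0/7 -> alpha
At alpha: longest match for 1.13.140.21 is 1.8.0.0/13 -> foxtrot
At foxtrot: longest match for 1.13.140.21 is 1.0.0.0/12 -> local delivery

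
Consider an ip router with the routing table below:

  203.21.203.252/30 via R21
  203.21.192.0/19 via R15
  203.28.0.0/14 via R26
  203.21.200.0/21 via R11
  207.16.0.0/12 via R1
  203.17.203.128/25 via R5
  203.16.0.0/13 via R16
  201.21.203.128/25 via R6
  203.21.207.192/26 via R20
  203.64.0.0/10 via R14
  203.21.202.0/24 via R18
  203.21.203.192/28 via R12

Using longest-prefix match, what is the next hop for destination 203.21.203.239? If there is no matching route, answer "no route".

R11

Routes whose prefix contains 203.21.203.239:
  203.16.0.0/13 (203.16.0.0 - 203.23.255.255) -> R16
  203.21.192.0/19 (203.21.192.0 - 203.21.223.255) -> R15
  203.21.200.0/21 (203.21.200.0 - 203.21.207.255) -> R11
More-specific entries that do NOT match:
  203.21.203.252/30 (203.21.203.252 - 203.21.203.255) does not contain 203.21.203.239
  203.21.203.192/28 (203.21.203.192 - 203.21.203.207) does not contain 203.21.203.239
  203.21.207.192/26 (203.21.207.192 - 203.21.207.255) does not contain 203.21.203.239
  203.17.203.128/25 (203.17.203.128 - 203.17.203.255) does not contain 203.21.203.239
  201.21.203.128/25 (201.21.203.128 - 201.21.203.255) does not contain 203.21.203.239
  203.21.202.0/24 (203.21.202.0 - 203.21.202.255) does not contain 203.21.203.239
Longest matching prefix is /21 -> next hop R11.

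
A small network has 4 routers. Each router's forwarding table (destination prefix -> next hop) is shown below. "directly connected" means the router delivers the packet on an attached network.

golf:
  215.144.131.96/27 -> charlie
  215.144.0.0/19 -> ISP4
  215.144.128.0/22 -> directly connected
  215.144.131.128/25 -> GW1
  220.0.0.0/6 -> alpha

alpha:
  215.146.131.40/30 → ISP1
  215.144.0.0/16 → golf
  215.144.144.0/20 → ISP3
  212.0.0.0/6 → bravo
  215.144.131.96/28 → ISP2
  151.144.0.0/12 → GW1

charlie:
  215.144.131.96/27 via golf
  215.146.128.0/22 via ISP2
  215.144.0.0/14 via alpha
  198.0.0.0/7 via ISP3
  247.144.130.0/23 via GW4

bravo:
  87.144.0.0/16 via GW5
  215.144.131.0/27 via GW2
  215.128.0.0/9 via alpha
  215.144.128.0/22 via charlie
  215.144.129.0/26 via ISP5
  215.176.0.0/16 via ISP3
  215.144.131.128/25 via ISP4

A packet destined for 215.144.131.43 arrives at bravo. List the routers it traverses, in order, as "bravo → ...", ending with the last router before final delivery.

bravo → charlie → alpha → golf

At bravo: longest match for 215.144.131.43 is 215.144.128.0/22 -> charlie
At charlie: longest match for 215.144.131.43 is 215.144.0.0/14 -> alpha
At alpha: longest match for 215.144.131.43 is 215.144.0.0/16 -> golf
At golf: longest match for 215.144.131.43 is 215.144.128.0/22 -> directly connected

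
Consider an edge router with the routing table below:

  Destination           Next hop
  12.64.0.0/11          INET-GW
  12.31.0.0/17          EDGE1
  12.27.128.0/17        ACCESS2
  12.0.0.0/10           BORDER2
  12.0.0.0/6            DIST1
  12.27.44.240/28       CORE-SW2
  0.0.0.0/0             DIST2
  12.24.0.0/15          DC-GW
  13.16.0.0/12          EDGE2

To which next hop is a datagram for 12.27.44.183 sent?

Routes whose prefix contains 12.27.44.183:
  0.0.0.0/0 (default, matches everything) -> DIST2
  12.0.0.0/6 (12.0.0.0 - 15.255.255.255) -> DIST1
  12.0.0.0/10 (12.0.0.0 - 12.63.255.255) -> BORDER2
More-specific entries that do NOT match:
  12.27.44.240/28 (12.27.44.240 - 12.27.44.255) does not contain 12.27.44.183
  12.31.0.0/17 (12.31.0.0 - 12.31.127.255) does not contain 12.27.44.183
  12.27.128.0/17 (12.27.128.0 - 12.27.255.255) does not contain 12.27.44.183
  12.24.0.0/15 (12.24.0.0 - 12.25.255.255) does not contain 12.27.44.183
  13.16.0.0/12 (13.16.0.0 - 13.31.255.255) does not contain 12.27.44.183
  12.64.0.0/11 (12.64.0.0 - 12.95.255.255) does not contain 12.27.44.183
Longest matching prefix is /10 -> next hop BORDER2.

BORDER2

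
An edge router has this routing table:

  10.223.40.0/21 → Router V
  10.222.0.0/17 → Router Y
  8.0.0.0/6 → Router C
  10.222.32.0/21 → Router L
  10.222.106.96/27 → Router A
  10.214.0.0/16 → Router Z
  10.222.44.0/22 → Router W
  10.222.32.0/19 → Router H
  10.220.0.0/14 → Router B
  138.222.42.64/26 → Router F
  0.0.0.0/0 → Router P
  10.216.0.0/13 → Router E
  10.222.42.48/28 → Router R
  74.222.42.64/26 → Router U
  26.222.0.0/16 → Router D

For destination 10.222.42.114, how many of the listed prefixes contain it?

Prefixes containing 10.222.42.114:
  0.0.0.0/0 (default, matches everything)
  8.0.0.0/6 (8.0.0.0 - 11.255.255.255)
  10.216.0.0/13 (10.216.0.0 - 10.223.255.255)
  10.220.0.0/14 (10.220.0.0 - 10.223.255.255)
  10.222.0.0/17 (10.222.0.0 - 10.222.127.255)
  10.222.32.0/19 (10.222.32.0 - 10.222.63.255)
Total matching entries: 6.

6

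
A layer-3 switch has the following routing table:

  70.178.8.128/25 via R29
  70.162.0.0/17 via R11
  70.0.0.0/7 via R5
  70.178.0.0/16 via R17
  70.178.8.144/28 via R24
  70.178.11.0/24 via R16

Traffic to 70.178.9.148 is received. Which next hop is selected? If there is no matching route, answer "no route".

Routes whose prefix contains 70.178.9.148:
  70.0.0.0/7 (70.0.0.0 - 71.255.255.255) -> R5
  70.178.0.0/16 (70.178.0.0 - 70.178.255.255) -> R17
More-specific entries that do NOT match:
  70.178.8.144/28 (70.178.8.144 - 70.178.8.159) does not contain 70.178.9.148
  70.178.8.128/25 (70.178.8.128 - 70.178.8.255) does not contain 70.178.9.148
  70.178.11.0/24 (70.178.11.0 - 70.178.11.255) does not contain 70.178.9.148
  70.162.0.0/17 (70.162.0.0 - 70.162.127.255) does not contain 70.178.9.148
Longest matching prefix is /16 -> next hop R17.

R17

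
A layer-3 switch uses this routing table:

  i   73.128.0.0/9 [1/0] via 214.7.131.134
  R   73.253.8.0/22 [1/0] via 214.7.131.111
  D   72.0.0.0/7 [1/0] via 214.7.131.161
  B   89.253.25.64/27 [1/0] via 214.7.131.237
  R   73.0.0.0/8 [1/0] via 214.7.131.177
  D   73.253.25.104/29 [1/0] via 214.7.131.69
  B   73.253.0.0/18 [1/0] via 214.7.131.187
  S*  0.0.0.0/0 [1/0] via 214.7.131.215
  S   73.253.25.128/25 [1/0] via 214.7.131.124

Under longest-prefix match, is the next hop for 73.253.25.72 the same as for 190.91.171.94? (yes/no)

no

73.253.25.72: longest match 73.253.0.0/18 -> 214.7.131.187
190.91.171.94: longest match 0.0.0.0/0 -> 214.7.131.215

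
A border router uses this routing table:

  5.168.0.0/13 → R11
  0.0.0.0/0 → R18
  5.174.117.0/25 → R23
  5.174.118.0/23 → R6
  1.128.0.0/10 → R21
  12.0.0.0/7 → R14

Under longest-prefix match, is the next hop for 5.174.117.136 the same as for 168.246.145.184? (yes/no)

5.174.117.136: longest match 5.168.0.0/13 -> R11
168.246.145.184: longest match 0.0.0.0/0 -> R18

no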